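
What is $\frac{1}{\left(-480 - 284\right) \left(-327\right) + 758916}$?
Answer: $\frac{1}{1008744} \approx 9.9133 \cdot 10^{-7}$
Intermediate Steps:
$\frac{1}{\left(-480 - 284\right) \left(-327\right) + 758916} = \frac{1}{\left(-764\right) \left(-327\right) + 758916} = \frac{1}{249828 + 758916} = \frac{1}{1008744}$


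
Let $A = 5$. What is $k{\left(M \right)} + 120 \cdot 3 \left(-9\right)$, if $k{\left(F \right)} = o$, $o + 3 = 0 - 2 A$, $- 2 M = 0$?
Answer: $-3253$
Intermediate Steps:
$M = 0$ ($M = \left(- \frac{1}{2}\right) 0 = 0$)
$o = -13$ ($o = -3 + \left(0 - 10\right) = -3 - 10 = -13$)
$k{\left(F \right)} = -13$
$k{\left(M \right)} + 120 \cdot 3 \left(-9\right) = -13 + 120 \cdot 3 \left(-9\right) = -13 + 120 \left(-27\right) = -13 - 3240 = -3253$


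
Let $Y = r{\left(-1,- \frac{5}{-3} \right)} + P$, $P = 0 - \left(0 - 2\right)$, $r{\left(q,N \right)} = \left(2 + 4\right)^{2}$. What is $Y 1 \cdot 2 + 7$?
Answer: $83$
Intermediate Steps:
$r{\left(q,N \right)} = 36$ ($r{\left(q,N \right)} = 6^{2} = 36$)
$P = 2$ ($P = 0 - \left(0 - 2\right) = 0 - -2 = 0 + 2 = 2$)
$Y = 38$ ($Y = 36 + 2 = 38$)
$Y 1 \cdot 2 + 7 = 38 \cdot 1 \cdot 2 + 7 = 38 \cdot 2 + 7 = 76 + 7 = 83$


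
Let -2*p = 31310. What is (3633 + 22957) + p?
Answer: 10935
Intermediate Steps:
p = -15655 (p = -1/2*31310 = -15655)
(3633 + 22957) + p = (3633 + 22957) - 15655 = 26590 - 15655 = 10935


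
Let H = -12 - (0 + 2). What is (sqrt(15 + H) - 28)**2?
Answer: 729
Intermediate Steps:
H = -14 (H = -12 - 1*2 = -12 - 2 = -14)
(sqrt(15 + H) - 28)**2 = (sqrt(15 - 14) - 28)**2 = (sqrt(1) - 28)**2 = (1 - 28)**2 = (-27)**2 = 729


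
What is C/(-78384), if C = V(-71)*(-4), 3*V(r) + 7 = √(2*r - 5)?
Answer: -7/58788 + 7*I*√3/58788 ≈ -0.00011907 + 0.00020624*I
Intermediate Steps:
V(r) = -7/3 + √(-5 + 2*r)/3 (V(r) = -7/3 + √(2*r - 5)/3 = -7/3 + √(-5 + 2*r)/3)
C = 28/3 - 28*I*√3/3 (C = (-7/3 + √(-5 + 2*(-71))/3)*(-4) = (-7/3 + √(-5 - 142)/3)*(-4) = (-7/3 + √(-147)/3)*(-4) = (-7/3 + (7*I*√3)/3)*(-4) = (-7/3 + 7*I*√3/3)*(-4) = 28/3 - 28*I*√3/3 ≈ 9.3333 - 16.166*I)
C/(-78384) = (28/3 - 28*I*√3/3)/(-78384) = (28/3 - 28*I*√3/3)*(-1/78384) = -7/58788 + 7*I*√3/58788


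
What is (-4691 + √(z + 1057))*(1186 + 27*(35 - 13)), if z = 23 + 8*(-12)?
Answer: -8349980 + 3560*√246 ≈ -8.2941e+6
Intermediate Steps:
z = -73 (z = 23 - 96 = -73)
(-4691 + √(z + 1057))*(1186 + 27*(35 - 13)) = (-4691 + √(-73 + 1057))*(1186 + 27*(35 - 13)) = (-4691 + √984)*(1186 + 27*22) = (-4691 + 2*√246)*(1186 + 594) = (-4691 + 2*√246)*1780 = -8349980 + 3560*√246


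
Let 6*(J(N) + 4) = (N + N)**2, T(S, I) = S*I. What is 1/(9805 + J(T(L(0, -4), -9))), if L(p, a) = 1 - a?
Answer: 1/11151 ≈ 8.9678e-5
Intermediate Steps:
T(S, I) = I*S
J(N) = -4 + 2*N**2/3 (J(N) = -4 + (N + N)**2/6 = -4 + (2*N)**2/6 = -4 + (4*N**2)/6 = -4 + 2*N**2/3)
1/(9805 + J(T(L(0, -4), -9))) = 1/(9805 + (-4 + 2*(-9*(1 - 1*(-4)))**2/3)) = 1/(9805 + (-4 + 2*(-9*(1 + 4))**2/3)) = 1/(9805 + (-4 + 2*(-9*5)**2/3)) = 1/(9805 + (-4 + (2/3)*(-45)**2)) = 1/(9805 + (-4 + (2/3)*2025)) = 1/(9805 + (-4 + 1350)) = 1/(9805 + 1346) = 1/11151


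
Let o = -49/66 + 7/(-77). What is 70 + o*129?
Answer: -75/2 ≈ -37.500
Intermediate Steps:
o = -5/6 (o = -49*1/66 + 7*(-1/77) = -49/66 - 1/11 = -5/6 ≈ -0.83333)
70 + o*129 = 70 - 5/6*129 = 70 - 215/2 = -75/2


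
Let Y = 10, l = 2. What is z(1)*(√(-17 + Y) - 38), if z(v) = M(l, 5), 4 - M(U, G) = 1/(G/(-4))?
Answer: -912/5 + 24*I*√7/5 ≈ -182.4 + 12.7*I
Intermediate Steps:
M(U, G) = 4 + 4/G (M(U, G) = 4 - 1/(G/(-4)) = 4 - 1/(G*(-¼)) = 4 - 1/((-G/4)) = 4 - (-4)/G = 4 + 4/G)
z(v) = 24/5 (z(v) = 4 + 4/5 = 4 + 4*(⅕) = 4 + ⅘ = 24/5)
z(1)*(√(-17 + Y) - 38) = 24*(√(-17 + 10) - 38)/5 = 24*(√(-7) - 38)/5 = 24*(I*√7 - 38)/5 = 24*(-38 + I*√7)/5 = -912/5 + 24*I*√7/5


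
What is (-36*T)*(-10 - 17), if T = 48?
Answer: 46656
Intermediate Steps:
(-36*T)*(-10 - 17) = (-36*48)*(-10 - 17) = -1728*(-27) = 46656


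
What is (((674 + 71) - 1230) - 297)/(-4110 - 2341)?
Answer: 782/6451 ≈ 0.12122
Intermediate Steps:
(((674 + 71) - 1230) - 297)/(-4110 - 2341) = ((745 - 1230) - 297)/(-6451) = (-485 - 297)*(-1/6451) = -782*(-1/6451) = 782/6451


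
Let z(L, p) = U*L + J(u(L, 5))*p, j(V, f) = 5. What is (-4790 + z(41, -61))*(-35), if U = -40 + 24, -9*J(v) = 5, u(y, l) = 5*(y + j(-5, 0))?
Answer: 1704815/9 ≈ 1.8942e+5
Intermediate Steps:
u(y, l) = 25 + 5*y (u(y, l) = 5*(y + 5) = 5*(5 + y) = 25 + 5*y)
J(v) = -5/9 (J(v) = -1/9*5 = -5/9)
U = -16
z(L, p) = -16*L - 5*p/9
(-4790 + z(41, -61))*(-35) = (-4790 + (-16*41 - 5/9*(-61)))*(-35) = (-4790 + (-656 + 305/9))*(-35) = (-4790 - 5599/9)*(-35) = -48709/9*(-35) = 1704815/9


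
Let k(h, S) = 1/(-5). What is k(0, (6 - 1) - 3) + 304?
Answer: 1519/5 ≈ 303.80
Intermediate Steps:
k(h, S) = -⅕
k(0, (6 - 1) - 3) + 304 = -⅕ + 304 = 1519/5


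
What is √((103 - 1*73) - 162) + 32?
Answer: 32 + 2*I*√33 ≈ 32.0 + 11.489*I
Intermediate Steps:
√((103 - 1*73) - 162) + 32 = √((103 - 73) - 162) + 32 = √(30 - 162) + 32 = √(-132) + 32 = 2*I*√33 + 32 = 32 + 2*I*√33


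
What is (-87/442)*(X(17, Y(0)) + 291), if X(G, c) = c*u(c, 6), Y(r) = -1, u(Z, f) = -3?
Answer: -12789/221 ≈ -57.869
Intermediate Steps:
X(G, c) = -3*c (X(G, c) = c*(-3) = -3*c)
(-87/442)*(X(17, Y(0)) + 291) = (-87/442)*(-3*(-1) + 291) = (-87*1/442)*(3 + 291) = -87/442*294 = -12789/221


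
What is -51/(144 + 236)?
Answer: -51/380 ≈ -0.13421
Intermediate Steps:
-51/(144 + 236) = -51/380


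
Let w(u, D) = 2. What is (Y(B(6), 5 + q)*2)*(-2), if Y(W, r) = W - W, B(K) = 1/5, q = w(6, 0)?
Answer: 0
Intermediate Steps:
q = 2
B(K) = 1/5
Y(W, r) = 0
(Y(B(6), 5 + q)*2)*(-2) = (0*2)*(-2) = 0*(-2) = 0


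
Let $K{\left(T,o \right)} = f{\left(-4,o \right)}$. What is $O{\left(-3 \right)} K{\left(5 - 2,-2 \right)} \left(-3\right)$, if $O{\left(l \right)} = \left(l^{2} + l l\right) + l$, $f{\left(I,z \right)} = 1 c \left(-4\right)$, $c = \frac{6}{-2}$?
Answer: $-540$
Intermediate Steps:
$c = -3$ ($c = 6 \left(- \frac{1}{2}\right) = -3$)
$f{\left(I,z \right)} = 12$ ($f{\left(I,z \right)} = 1 \left(-3\right) \left(-4\right) = \left(-3\right) \left(-4\right) = 12$)
$K{\left(T,o \right)} = 12$
$O{\left(l \right)} = l + 2 l^{2}$ ($O{\left(l \right)} = \left(l^{2} + l^{2}\right) + l = 2 l^{2} + l = l + 2 l^{2}$)
$O{\left(-3 \right)} K{\left(5 - 2,-2 \right)} \left(-3\right) = - 3 \left(1 + 2 \left(-3\right)\right) 12 \left(-3\right) = - 3 \left(1 - 6\right) 12 \left(-3\right) = \left(-3\right) \left(-5\right) 12 \left(-3\right) = 15 \cdot 12 \left(-3\right) = 180 \left(-3\right) = -540$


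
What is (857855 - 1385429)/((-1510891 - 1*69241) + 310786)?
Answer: 263787/634673 ≈ 0.41563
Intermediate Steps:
(857855 - 1385429)/((-1510891 - 1*69241) + 310786) = -527574/((-1510891 - 69241) + 310786) = -527574/(-1580132 + 310786) = -527574/(-1269346) = -527574*(-1/1269346) = 263787/634673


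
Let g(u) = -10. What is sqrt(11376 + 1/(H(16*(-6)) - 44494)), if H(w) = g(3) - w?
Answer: sqrt(5608568388514)/22204 ≈ 106.66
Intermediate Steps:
H(w) = -10 - w
sqrt(11376 + 1/(H(16*(-6)) - 44494)) = sqrt(11376 + 1/((-10 - 16*(-6)) - 44494)) = sqrt(11376 + 1/((-10 - 1*(-96)) - 44494)) = sqrt(11376 + 1/((-10 + 96) - 44494)) = sqrt(11376 + 1/(86 - 44494)) = sqrt(11376 + 1/(-44408)) = sqrt(11376 - 1/44408) = sqrt(505185407/44408) = sqrt(5608568388514)/22204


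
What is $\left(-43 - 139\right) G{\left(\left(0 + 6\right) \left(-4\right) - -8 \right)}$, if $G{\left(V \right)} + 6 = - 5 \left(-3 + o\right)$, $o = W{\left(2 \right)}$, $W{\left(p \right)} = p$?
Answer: $182$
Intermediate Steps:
$o = 2$
$G{\left(V \right)} = -1$ ($G{\left(V \right)} = -6 - 5 \left(-3 + 2\right) = -6 - -5 = -6 + 5 = -1$)
$\left(-43 - 139\right) G{\left(\left(0 + 6\right) \left(-4\right) - -8 \right)} = \left(-43 - 139\right) \left(-1\right) = \left(-182\right) \left(-1\right) = 182$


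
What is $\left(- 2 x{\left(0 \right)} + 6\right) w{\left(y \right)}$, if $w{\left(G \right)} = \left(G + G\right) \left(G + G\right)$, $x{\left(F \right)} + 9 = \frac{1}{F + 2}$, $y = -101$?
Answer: $938492$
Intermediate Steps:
$x{\left(F \right)} = -9 + \frac{1}{2 + F}$ ($x{\left(F \right)} = -9 + \frac{1}{F + 2} = -9 + \frac{1}{2 + F}$)
$w{\left(G \right)} = 4 G^{2}$ ($w{\left(G \right)} = 2 G 2 G = 4 G^{2}$)
$\left(- 2 x{\left(0 \right)} + 6\right) w{\left(y \right)} = \left(- 2 \frac{-17 - 0}{2 + 0} + 6\right) 4 \left(-101\right)^{2} = \left(- 2 \frac{-17 + 0}{2} + 6\right) 4 \cdot 10201 = \left(- 2 \cdot \frac{1}{2} \left(-17\right) + 6\right) 40804 = \left(\left(-2\right) \left(- \frac{17}{2}\right) + 6\right) 40804 = \left(17 + 6\right) 40804 = 23 \cdot 40804 = 938492$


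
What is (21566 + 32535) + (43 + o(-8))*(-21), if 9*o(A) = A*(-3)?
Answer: 53142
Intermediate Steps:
o(A) = -A/3 (o(A) = (A*(-3))/9 = (-3*A)/9 = -A/3)
(21566 + 32535) + (43 + o(-8))*(-21) = (21566 + 32535) + (43 - 1/3*(-8))*(-21) = 54101 + (43 + 8/3)*(-21) = 54101 + (137/3)*(-21) = 54101 - 959 = 53142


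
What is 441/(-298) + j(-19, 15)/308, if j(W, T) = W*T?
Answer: -110379/45892 ≈ -2.4052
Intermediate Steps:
j(W, T) = T*W
441/(-298) + j(-19, 15)/308 = 441/(-298) + (15*(-19))/308 = 441*(-1/298) - 285*1/308 = -441/298 - 285/308 = -110379/45892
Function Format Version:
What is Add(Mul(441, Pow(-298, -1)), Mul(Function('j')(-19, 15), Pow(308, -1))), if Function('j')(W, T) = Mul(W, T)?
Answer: Rational(-110379, 45892) ≈ -2.4052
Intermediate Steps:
Function('j')(W, T) = Mul(T, W)
Add(Mul(441, Pow(-298, -1)), Mul(Function('j')(-19, 15), Pow(308, -1))) = Add(Mul(441, Pow(-298, -1)), Mul(Mul(15, -19), Pow(308, -1))) = Add(Mul(441, Rational(-1, 298)), Mul(-285, Rational(1, 308))) = Add(Rational(-441, 298), Rational(-285, 308)) = Rational(-110379, 45892)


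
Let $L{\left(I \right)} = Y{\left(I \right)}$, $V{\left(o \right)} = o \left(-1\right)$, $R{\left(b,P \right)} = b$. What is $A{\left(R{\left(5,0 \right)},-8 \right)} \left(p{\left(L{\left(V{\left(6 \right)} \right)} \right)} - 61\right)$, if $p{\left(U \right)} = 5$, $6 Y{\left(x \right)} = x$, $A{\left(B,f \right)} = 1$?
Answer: $-56$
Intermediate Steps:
$V{\left(o \right)} = - o$
$Y{\left(x \right)} = \frac{x}{6}$
$L{\left(I \right)} = \frac{I}{6}$
$A{\left(R{\left(5,0 \right)},-8 \right)} \left(p{\left(L{\left(V{\left(6 \right)} \right)} \right)} - 61\right) = 1 \left(5 - 61\right) = 1 \left(-56\right) = -56$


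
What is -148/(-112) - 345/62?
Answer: -3683/868 ≈ -4.2431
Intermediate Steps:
-148/(-112) - 345/62 = -148*(-1/112) - 345*1/62 = 37/28 - 345/62 = -3683/868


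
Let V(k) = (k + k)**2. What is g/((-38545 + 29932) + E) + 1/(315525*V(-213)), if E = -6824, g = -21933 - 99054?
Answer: 6927741620121737/883925937411300 ≈ 7.8375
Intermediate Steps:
g = -120987
V(k) = 4*k**2 (V(k) = (2*k)**2 = 4*k**2)
g/((-38545 + 29932) + E) + 1/(315525*V(-213)) = -120987/((-38545 + 29932) - 6824) + 1/(315525*((4*(-213)**2))) = -120987/(-8613 - 6824) + 1/(315525*((4*45369))) = -120987/(-15437) + (1/315525)/181476 = -120987*(-1/15437) + (1/315525)*(1/181476) = 120987/15437 + 1/57260214900 = 6927741620121737/883925937411300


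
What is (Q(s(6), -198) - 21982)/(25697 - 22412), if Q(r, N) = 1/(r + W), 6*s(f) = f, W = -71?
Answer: -1538741/229950 ≈ -6.6916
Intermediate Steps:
s(f) = f/6
Q(r, N) = 1/(-71 + r) (Q(r, N) = 1/(r - 71) = 1/(-71 + r))
(Q(s(6), -198) - 21982)/(25697 - 22412) = (1/(-71 + (1/6)*6) - 21982)/(25697 - 22412) = (1/(-71 + 1) - 21982)/3285 = (1/(-70) - 21982)*(1/3285) = (-1/70 - 21982)*(1/3285) = -1538741/70*1/3285 = -1538741/229950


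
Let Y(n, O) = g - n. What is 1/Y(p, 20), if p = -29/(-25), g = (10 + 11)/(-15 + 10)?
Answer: -25/134 ≈ -0.18657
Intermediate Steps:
g = -21/5 (g = 21/(-5) = 21*(-1/5) = -21/5 ≈ -4.2000)
p = 29/25 (p = -29*(-1/25) = 29/25 ≈ 1.1600)
Y(n, O) = -21/5 - n
1/Y(p, 20) = 1/(-21/5 - 1*29/25) = 1/(-21/5 - 29/25) = 1/(-134/25) = -25/134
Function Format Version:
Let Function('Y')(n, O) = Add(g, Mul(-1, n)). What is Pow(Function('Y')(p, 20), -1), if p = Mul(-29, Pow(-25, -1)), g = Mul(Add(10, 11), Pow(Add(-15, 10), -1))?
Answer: Rational(-25, 134) ≈ -0.18657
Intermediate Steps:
g = Rational(-21, 5) (g = Mul(21, Pow(-5, -1)) = Mul(21, Rational(-1, 5)) = Rational(-21, 5) ≈ -4.2000)
p = Rational(29, 25) (p = Mul(-29, Rational(-1, 25)) = Rational(29, 25) ≈ 1.1600)
Function('Y')(n, O) = Add(Rational(-21, 5), Mul(-1, n))
Pow(Function('Y')(p, 20), -1) = Pow(Add(Rational(-21, 5), Mul(-1, Rational(29, 25))), -1) = Pow(Add(Rational(-21, 5), Rational(-29, 25)), -1) = Pow(Rational(-134, 25), -1) = Rational(-25, 134)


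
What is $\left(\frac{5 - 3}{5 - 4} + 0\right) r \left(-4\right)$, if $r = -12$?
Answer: $96$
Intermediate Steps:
$\left(\frac{5 - 3}{5 - 4} + 0\right) r \left(-4\right) = \left(\frac{5 - 3}{5 - 4} + 0\right) \left(-12\right) \left(-4\right) = \left(\frac{2}{1} + 0\right) \left(-12\right) \left(-4\right) = \left(2 \cdot 1 + 0\right) \left(-12\right) \left(-4\right) = \left(2 + 0\right) \left(-12\right) \left(-4\right) = 2 \left(-12\right) \left(-4\right) = \left(-24\right) \left(-4\right) = 96$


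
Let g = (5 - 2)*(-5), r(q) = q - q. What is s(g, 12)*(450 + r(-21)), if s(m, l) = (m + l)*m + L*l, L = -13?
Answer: -49950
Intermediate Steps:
r(q) = 0
g = -15 (g = 3*(-5) = -15)
s(m, l) = -13*l + m*(l + m) (s(m, l) = (m + l)*m - 13*l = (l + m)*m - 13*l = m*(l + m) - 13*l = -13*l + m*(l + m))
s(g, 12)*(450 + r(-21)) = ((-15)² - 13*12 + 12*(-15))*(450 + 0) = (225 - 156 - 180)*450 = -111*450 = -49950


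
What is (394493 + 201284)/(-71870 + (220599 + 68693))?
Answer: 595777/217422 ≈ 2.7402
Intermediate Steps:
(394493 + 201284)/(-71870 + (220599 + 68693)) = 595777/(-71870 + 289292) = 595777/217422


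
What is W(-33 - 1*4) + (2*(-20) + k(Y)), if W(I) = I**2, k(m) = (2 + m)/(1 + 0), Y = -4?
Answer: 1327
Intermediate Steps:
k(m) = 2 + m (k(m) = (2 + m)/1 = (2 + m)*1 = 2 + m)
W(-33 - 1*4) + (2*(-20) + k(Y)) = (-33 - 1*4)**2 + (2*(-20) + (2 - 4)) = (-33 - 4)**2 + (-40 - 2) = (-37)**2 - 42 = 1369 - 42 = 1327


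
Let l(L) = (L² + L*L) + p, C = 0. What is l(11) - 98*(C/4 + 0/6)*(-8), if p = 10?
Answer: 252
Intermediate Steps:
l(L) = 10 + 2*L² (l(L) = (L² + L*L) + 10 = (L² + L²) + 10 = 2*L² + 10 = 10 + 2*L²)
l(11) - 98*(C/4 + 0/6)*(-8) = (10 + 2*11²) - 98*(0/4 + 0/6)*(-8) = (10 + 2*121) - 98*(0*(¼) + 0*(⅙))*(-8) = (10 + 242) - 98*(0 + 0)*(-8) = 252 - 0*(-8) = 252 - 98*0 = 252 + 0 = 252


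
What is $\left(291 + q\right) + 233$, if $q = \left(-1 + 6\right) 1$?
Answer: $529$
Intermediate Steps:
$q = 5$ ($q = 5 \cdot 1 = 5$)
$\left(291 + q\right) + 233 = \left(291 + 5\right) + 233 = 296 + 233 = 529$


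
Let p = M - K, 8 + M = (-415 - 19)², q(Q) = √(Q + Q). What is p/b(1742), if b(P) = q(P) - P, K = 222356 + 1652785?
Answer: 1686793/1740 + 1686793*√871/1515540 ≈ 1002.3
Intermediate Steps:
q(Q) = √2*√Q (q(Q) = √(2*Q) = √2*√Q)
M = 188348 (M = -8 + (-415 - 19)² = -8 + (-434)² = -8 + 188356 = 188348)
K = 1875141
b(P) = -P + √2*√P (b(P) = √2*√P - P = -P + √2*√P)
p = -1686793 (p = 188348 - 1*1875141 = 188348 - 1875141 = -1686793)
p/b(1742) = -1686793/(-1*1742 + √2*√1742) = -1686793/(-1742 + 2*√871)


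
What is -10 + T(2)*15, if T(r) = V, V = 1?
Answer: 5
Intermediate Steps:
T(r) = 1
-10 + T(2)*15 = -10 + 1*15 = -10 + 15 = 5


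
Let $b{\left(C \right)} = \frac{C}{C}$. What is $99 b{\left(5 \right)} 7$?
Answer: $693$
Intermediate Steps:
$b{\left(C \right)} = 1$
$99 b{\left(5 \right)} 7 = 99 \cdot 1 \cdot 7 = 99 \cdot 7 = 693$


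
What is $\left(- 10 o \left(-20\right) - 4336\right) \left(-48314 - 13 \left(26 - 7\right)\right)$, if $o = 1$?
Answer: $200848296$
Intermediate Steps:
$\left(- 10 o \left(-20\right) - 4336\right) \left(-48314 - 13 \left(26 - 7\right)\right) = \left(\left(-10\right) 1 \left(-20\right) - 4336\right) \left(-48314 - 13 \left(26 - 7\right)\right) = \left(\left(-10\right) \left(-20\right) - 4336\right) \left(-48314 - 247\right) = \left(200 - 4336\right) \left(-48314 - 247\right) = \left(-4136\right) \left(-48561\right) = 200848296$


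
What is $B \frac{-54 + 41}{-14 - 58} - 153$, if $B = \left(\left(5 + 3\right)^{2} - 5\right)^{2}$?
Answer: $\frac{34237}{72} \approx 475.51$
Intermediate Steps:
$B = 3481$ ($B = \left(8^{2} - 5\right)^{2} = \left(64 - 5\right)^{2} = 59^{2} = 3481$)
$B \frac{-54 + 41}{-14 - 58} - 153 = 3481 \frac{-54 + 41}{-14 - 58} - 153 = 3481 \left(- \frac{13}{-72}\right) - 153 = 3481 \left(\left(-13\right) \left(- \frac{1}{72}\right)\right) - 153 = 3481 \cdot \frac{13}{72} - 153 = \frac{45253}{72} - 153 = \frac{34237}{72}$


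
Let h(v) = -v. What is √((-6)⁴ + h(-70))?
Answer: √1366 ≈ 36.959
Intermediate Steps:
√((-6)⁴ + h(-70)) = √((-6)⁴ - 1*(-70)) = √(1296 + 70) = √1366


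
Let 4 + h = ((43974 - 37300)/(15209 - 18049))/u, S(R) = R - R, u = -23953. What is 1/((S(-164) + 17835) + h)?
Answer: 479060/8542118907 ≈ 5.6082e-5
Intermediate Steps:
S(R) = 0
h = -1916193/479060 (h = -4 + ((43974 - 37300)/(15209 - 18049))/(-23953) = -4 + (6674/(-2840))*(-1/23953) = -4 + (6674*(-1/2840))*(-1/23953) = -4 - 47/20*(-1/23953) = -4 + 47/479060 = -1916193/479060 ≈ -3.9999)
1/((S(-164) + 17835) + h) = 1/((0 + 17835) - 1916193/479060) = 1/(17835 - 1916193/479060) = 1/(8542118907/479060) = 479060/8542118907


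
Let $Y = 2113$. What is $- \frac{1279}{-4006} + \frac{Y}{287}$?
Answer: $\frac{8831751}{1149722} \approx 7.6816$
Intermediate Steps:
$- \frac{1279}{-4006} + \frac{Y}{287} = - \frac{1279}{-4006} + \frac{2113}{287} = \left(-1279\right) \left(- \frac{1}{4006}\right) + 2113 \cdot \frac{1}{287} = \frac{1279}{4006} + \frac{2113}{287} = \frac{8831751}{1149722}$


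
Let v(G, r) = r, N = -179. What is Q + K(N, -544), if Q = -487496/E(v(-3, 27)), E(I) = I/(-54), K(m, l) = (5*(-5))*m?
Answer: 979467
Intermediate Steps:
K(m, l) = -25*m
E(I) = -I/54 (E(I) = I*(-1/54) = -I/54)
Q = 974992 (Q = -487496/((-1/54*27)) = -487496/(-½) = -487496*(-2) = 974992)
Q + K(N, -544) = 974992 - 25*(-179) = 974992 + 4475 = 979467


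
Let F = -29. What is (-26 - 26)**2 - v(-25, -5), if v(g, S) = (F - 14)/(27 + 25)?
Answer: 140651/52 ≈ 2704.8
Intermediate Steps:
v(g, S) = -43/52 (v(g, S) = (-29 - 14)/(27 + 25) = -43/52)
(-26 - 26)**2 - v(-25, -5) = (-26 - 26)**2 - 1*(-43/52) = (-52)**2 + 43/52 = 2704 + 43/52 = 140651/52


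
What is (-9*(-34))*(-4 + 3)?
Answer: -306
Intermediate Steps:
(-9*(-34))*(-4 + 3) = 306*(-1) = -306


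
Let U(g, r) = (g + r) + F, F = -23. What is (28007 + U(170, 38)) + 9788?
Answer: 37980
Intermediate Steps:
U(g, r) = -23 + g + r (U(g, r) = (g + r) - 23 = -23 + g + r)
(28007 + U(170, 38)) + 9788 = (28007 + (-23 + 170 + 38)) + 9788 = (28007 + 185) + 9788 = 28192 + 9788 = 37980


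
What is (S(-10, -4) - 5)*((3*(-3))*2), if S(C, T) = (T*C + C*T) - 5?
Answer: -1260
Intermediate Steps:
S(C, T) = -5 + 2*C*T (S(C, T) = (C*T + C*T) - 5 = 2*C*T - 5 = -5 + 2*C*T)
(S(-10, -4) - 5)*((3*(-3))*2) = ((-5 + 2*(-10)*(-4)) - 5)*((3*(-3))*2) = ((-5 + 80) - 5)*(-9*2) = (75 - 5)*(-18) = 70*(-18) = -1260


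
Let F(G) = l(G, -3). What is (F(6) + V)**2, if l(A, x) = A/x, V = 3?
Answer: 1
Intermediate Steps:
F(G) = -G/3 (F(G) = G/(-3) = G*(-1/3) = -G/3)
(F(6) + V)**2 = (-1/3*6 + 3)**2 = (-2 + 3)**2 = 1**2 = 1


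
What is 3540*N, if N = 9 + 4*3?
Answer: 74340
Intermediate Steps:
N = 21 (N = 9 + 12 = 21)
3540*N = 3540*21 = 74340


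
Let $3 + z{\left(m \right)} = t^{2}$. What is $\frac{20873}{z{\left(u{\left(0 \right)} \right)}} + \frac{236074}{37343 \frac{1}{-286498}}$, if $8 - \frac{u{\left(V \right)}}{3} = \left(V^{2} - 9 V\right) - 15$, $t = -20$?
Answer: $- \frac{26850207893805}{14825171} \approx -1.8111 \cdot 10^{6}$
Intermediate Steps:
$u{\left(V \right)} = 69 - 3 V^{2} + 27 V$ ($u{\left(V \right)} = 24 - 3 \left(\left(V^{2} - 9 V\right) - 15\right) = 24 - 3 \left(-15 + V^{2} - 9 V\right) = 24 + \left(45 - 3 V^{2} + 27 V\right) = 69 - 3 V^{2} + 27 V$)
$z{\left(m \right)} = 397$ ($z{\left(m \right)} = -3 + \left(-20\right)^{2} = -3 + 400 = 397$)
$\frac{20873}{z{\left(u{\left(0 \right)} \right)}} + \frac{236074}{37343 \frac{1}{-286498}} = \frac{20873}{397} + \frac{236074}{37343 \frac{1}{-286498}} = 20873 \cdot \frac{1}{397} + \frac{236074}{37343 \left(- \frac{1}{286498}\right)} = \frac{20873}{397} + \frac{236074}{- \frac{37343}{286498}} = \frac{20873}{397} + 236074 \left(- \frac{286498}{37343}\right) = \frac{20873}{397} - \frac{67634728852}{37343} = - \frac{26850207893805}{14825171}$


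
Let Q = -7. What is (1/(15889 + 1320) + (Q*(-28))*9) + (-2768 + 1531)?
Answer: 9069144/17209 ≈ 527.00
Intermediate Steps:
(1/(15889 + 1320) + (Q*(-28))*9) + (-2768 + 1531) = (1/(15889 + 1320) - 7*(-28)*9) + (-2768 + 1531) = (1/17209 + 196*9) - 1237 = (1/17209 + 1764) - 1237 = 30356677/17209 - 1237 = 9069144/17209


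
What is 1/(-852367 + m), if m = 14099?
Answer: -1/838268 ≈ -1.1929e-6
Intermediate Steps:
1/(-852367 + m) = 1/(-852367 + 14099) = 1/(-838268) = -1/838268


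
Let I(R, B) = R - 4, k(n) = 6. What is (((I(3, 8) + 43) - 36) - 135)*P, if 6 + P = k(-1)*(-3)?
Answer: 3096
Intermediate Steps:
I(R, B) = -4 + R
P = -24 (P = -6 + 6*(-3) = -6 - 18 = -24)
(((I(3, 8) + 43) - 36) - 135)*P = ((((-4 + 3) + 43) - 36) - 135)*(-24) = (((-1 + 43) - 36) - 135)*(-24) = ((42 - 36) - 135)*(-24) = (6 - 135)*(-24) = -129*(-24) = 3096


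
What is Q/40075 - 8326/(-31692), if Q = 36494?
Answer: 745116149/635028450 ≈ 1.1734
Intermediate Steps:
Q/40075 - 8326/(-31692) = 36494/40075 - 8326/(-31692) = 36494*(1/40075) - 8326*(-1/31692) = 36494/40075 + 4163/15846 = 745116149/635028450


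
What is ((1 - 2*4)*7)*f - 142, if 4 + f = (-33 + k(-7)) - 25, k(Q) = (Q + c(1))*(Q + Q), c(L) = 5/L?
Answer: 1524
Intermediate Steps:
k(Q) = 2*Q*(5 + Q) (k(Q) = (Q + 5/1)*(Q + Q) = (Q + 5*1)*(2*Q) = (Q + 5)*(2*Q) = (5 + Q)*(2*Q) = 2*Q*(5 + Q))
f = -34 (f = -4 + ((-33 + 2*(-7)*(5 - 7)) - 25) = -4 + ((-33 + 2*(-7)*(-2)) - 25) = -4 + ((-33 + 28) - 25) = -4 + (-5 - 25) = -4 - 30 = -34)
((1 - 2*4)*7)*f - 142 = ((1 - 2*4)*7)*(-34) - 142 = ((1 - 8)*7)*(-34) - 142 = -7*7*(-34) - 142 = -49*(-34) - 142 = 1666 - 142 = 1524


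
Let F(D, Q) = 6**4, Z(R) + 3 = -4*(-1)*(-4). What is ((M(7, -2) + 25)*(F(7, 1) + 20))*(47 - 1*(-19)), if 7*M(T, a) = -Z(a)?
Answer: 2407152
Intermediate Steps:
Z(R) = -19 (Z(R) = -3 - 4*(-1)*(-4) = -3 + 4*(-4) = -3 - 16 = -19)
M(T, a) = 19/7 (M(T, a) = (-1*(-19))/7 = (1/7)*19 = 19/7)
F(D, Q) = 1296
((M(7, -2) + 25)*(F(7, 1) + 20))*(47 - 1*(-19)) = ((19/7 + 25)*(1296 + 20))*(47 - 1*(-19)) = ((194/7)*1316)*(47 + 19) = 36472*66 = 2407152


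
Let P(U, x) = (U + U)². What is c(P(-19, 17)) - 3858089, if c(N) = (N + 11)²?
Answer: -1741064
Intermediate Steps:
P(U, x) = 4*U² (P(U, x) = (2*U)² = 4*U²)
c(N) = (11 + N)²
c(P(-19, 17)) - 3858089 = (11 + 4*(-19)²)² - 3858089 = (11 + 4*361)² - 3858089 = (11 + 1444)² - 3858089 = 1455² - 3858089 = 2117025 - 3858089 = -1741064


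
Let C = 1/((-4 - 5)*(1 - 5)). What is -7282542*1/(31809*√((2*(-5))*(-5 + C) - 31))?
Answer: -7282542*√674/3573211 ≈ -52.912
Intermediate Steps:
C = 1/36 (C = 1/(-9*(-4)) = 1/36 ≈ 0.027778)
-7282542*1/(31809*√((2*(-5))*(-5 + C) - 31)) = -7282542*1/(31809*√((2*(-5))*(-5 + 1/36) - 31)) = -7282542*1/(31809*√(-10*(-179/36) - 31)) = -7282542*1/(31809*√(895/18 - 31)) = -7282542*√674/3573211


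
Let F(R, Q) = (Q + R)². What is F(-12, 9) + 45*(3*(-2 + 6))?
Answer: 549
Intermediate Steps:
F(-12, 9) + 45*(3*(-2 + 6)) = (9 - 12)² + 45*(3*(-2 + 6)) = (-3)² + 45*(3*4) = 9 + 45*12 = 9 + 540 = 549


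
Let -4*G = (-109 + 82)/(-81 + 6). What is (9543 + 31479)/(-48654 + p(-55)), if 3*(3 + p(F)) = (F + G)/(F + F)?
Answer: -1353726000/1605675491 ≈ -0.84309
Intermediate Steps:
G = -9/100 (G = -(-109 + 82)/(4*(-81 + 6)) = -(-27)/(4*(-75)) = -(-27)*(-1)/(4*75) = -1/4*9/25 = -9/100 ≈ -0.090000)
p(F) = -3 + (-9/100 + F)/(6*F) (p(F) = -3 + ((F - 9/100)/(F + F))/3 = -3 + ((-9/100 + F)/((2*F)))/3 = -3 + ((-9/100 + F)*(1/(2*F)))/3 = -3 + ((-9/100 + F)/(2*F))/3 = -3 + (-9/100 + F)/(6*F))
(9543 + 31479)/(-48654 + p(-55)) = (9543 + 31479)/(-48654 + (1/600)*(-9 - 1700*(-55))/(-55)) = 41022/(-48654 + (1/600)*(-1/55)*(-9 + 93500)) = 41022/(-48654 + (1/600)*(-1/55)*93491) = 41022/(-48654 - 93491/33000) = 41022/(-1605675491/33000) = 41022*(-33000/1605675491) = -1353726000/1605675491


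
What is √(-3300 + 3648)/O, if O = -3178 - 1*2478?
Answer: -√87/2828 ≈ -0.0032982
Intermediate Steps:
O = -5656 (O = -3178 - 2478 = -5656)
√(-3300 + 3648)/O = √(-3300 + 3648)/(-5656) = √348*(-1/5656) = (2*√87)*(-1/5656) = -√87/2828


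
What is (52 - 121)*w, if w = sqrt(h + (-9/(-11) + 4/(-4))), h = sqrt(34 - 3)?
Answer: -69*sqrt(-22 + 121*sqrt(31))/11 ≈ -160.13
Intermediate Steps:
h = sqrt(31) ≈ 5.5678
w = sqrt(-2/11 + sqrt(31)) (w = sqrt(sqrt(31) + (-9/(-11) + 4/(-4))) = sqrt(sqrt(31) + (-9*(-1/11) + 4*(-1/4))) = sqrt(sqrt(31) + (9/11 - 1)) = sqrt(sqrt(31) - 2/11) = sqrt(-2/11 + sqrt(31)) ≈ 2.3208)
(52 - 121)*w = (52 - 121)*(sqrt(-22 + 121*sqrt(31))/11) = -69*sqrt(-22 + 121*sqrt(31))/11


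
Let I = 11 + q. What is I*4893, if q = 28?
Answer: 190827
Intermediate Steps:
I = 39 (I = 11 + 28 = 39)
I*4893 = 39*4893 = 190827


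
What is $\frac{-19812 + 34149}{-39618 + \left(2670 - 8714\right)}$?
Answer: $- \frac{14337}{45662} \approx -0.31398$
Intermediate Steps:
$\frac{-19812 + 34149}{-39618 + \left(2670 - 8714\right)} = \frac{14337}{-39618 + \left(2670 - 8714\right)} = \frac{14337}{-39618 - 6044} = \frac{14337}{-45662} = 14337 \left(- \frac{1}{45662}\right) = - \frac{14337}{45662}$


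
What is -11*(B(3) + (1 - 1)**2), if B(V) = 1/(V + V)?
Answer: -11/6 ≈ -1.8333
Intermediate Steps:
B(V) = 1/(2*V)
-11*(B(3) + (1 - 1)**2) = -11*((1/2)/3 + (1 - 1)**2) = -11*((1/2)*(1/3) + 0**2) = -11*(1/6 + 0) = -11*1/6 = -11/6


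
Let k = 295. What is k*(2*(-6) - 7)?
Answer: -5605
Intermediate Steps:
k*(2*(-6) - 7) = 295*(2*(-6) - 7) = 295*(-12 - 7) = 295*(-19) = -5605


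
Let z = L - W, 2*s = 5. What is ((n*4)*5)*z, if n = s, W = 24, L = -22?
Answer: -2300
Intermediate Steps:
s = 5/2 (s = (½)*5 = 5/2 ≈ 2.5000)
n = 5/2 ≈ 2.5000
z = -46 (z = -22 - 1*24 = -22 - 24 = -46)
((n*4)*5)*z = (((5/2)*4)*5)*(-46) = (10*5)*(-46) = 50*(-46) = -2300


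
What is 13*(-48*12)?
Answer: -7488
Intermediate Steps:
13*(-48*12) = 13*(-576) = -7488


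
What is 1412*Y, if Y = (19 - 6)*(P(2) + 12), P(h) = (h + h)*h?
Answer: 367120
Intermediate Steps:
P(h) = 2*h**2 (P(h) = (2*h)*h = 2*h**2)
Y = 260 (Y = (19 - 6)*(2*2**2 + 12) = 13*(2*4 + 12) = 13*(8 + 12) = 13*20 = 260)
1412*Y = 1412*260 = 367120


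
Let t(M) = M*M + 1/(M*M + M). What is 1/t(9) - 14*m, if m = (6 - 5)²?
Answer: -101984/7291 ≈ -13.988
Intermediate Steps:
t(M) = M² + 1/(M + M²) (t(M) = M² + 1/(M² + M) = M² + 1/(M + M²))
m = 1 (m = 1² = 1)
1/t(9) - 14*m = 1/((1 + 9³ + 9⁴)/(9*(1 + 9))) - 14*1 = 1/((⅑)*(1 + 729 + 6561)/10) - 14 = 1/((⅑)*(⅒)*7291) - 14 = 1/(7291/90) - 14 = 90/7291 - 14 = -101984/7291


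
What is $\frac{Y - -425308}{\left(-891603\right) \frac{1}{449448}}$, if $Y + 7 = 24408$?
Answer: $- \frac{22457867848}{99067} \approx -2.2669 \cdot 10^{5}$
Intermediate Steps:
$Y = 24401$ ($Y = -7 + 24408 = 24401$)
$\frac{Y - -425308}{\left(-891603\right) \frac{1}{449448}} = \frac{24401 - -425308}{\left(-891603\right) \frac{1}{449448}} = \frac{24401 + 425308}{\left(-891603\right) \frac{1}{449448}} = \frac{449709}{- \frac{297201}{149816}} = 449709 \left(- \frac{149816}{297201}\right) = - \frac{22457867848}{99067}$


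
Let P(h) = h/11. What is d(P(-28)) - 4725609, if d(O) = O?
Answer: -51981727/11 ≈ -4.7256e+6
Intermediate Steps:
P(h) = h/11 (P(h) = h*(1/11) = h/11)
d(P(-28)) - 4725609 = (1/11)*(-28) - 4725609 = -28/11 - 4725609 = -51981727/11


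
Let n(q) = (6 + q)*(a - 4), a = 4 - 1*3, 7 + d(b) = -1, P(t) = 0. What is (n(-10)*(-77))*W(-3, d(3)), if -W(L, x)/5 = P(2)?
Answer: 0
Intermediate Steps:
d(b) = -8 (d(b) = -7 - 1 = -8)
a = 1 (a = 4 - 3 = 1)
W(L, x) = 0 (W(L, x) = -5*0 = 0)
n(q) = -18 - 3*q (n(q) = (6 + q)*(1 - 4) = (6 + q)*(-3) = -18 - 3*q)
(n(-10)*(-77))*W(-3, d(3)) = ((-18 - 3*(-10))*(-77))*0 = ((-18 + 30)*(-77))*0 = (12*(-77))*0 = -924*0 = 0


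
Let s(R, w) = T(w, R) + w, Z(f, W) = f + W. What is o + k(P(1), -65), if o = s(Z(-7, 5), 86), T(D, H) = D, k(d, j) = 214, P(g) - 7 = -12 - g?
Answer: 386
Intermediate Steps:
P(g) = -5 - g (P(g) = 7 + (-12 - g) = -5 - g)
Z(f, W) = W + f
s(R, w) = 2*w (s(R, w) = w + w = 2*w)
o = 172 (o = 2*86 = 172)
o + k(P(1), -65) = 172 + 214 = 386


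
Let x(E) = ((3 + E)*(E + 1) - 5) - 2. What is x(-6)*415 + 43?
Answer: 3363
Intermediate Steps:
x(E) = -7 + (1 + E)*(3 + E) (x(E) = ((3 + E)*(1 + E) - 5) - 2 = ((1 + E)*(3 + E) - 5) - 2 = (-5 + (1 + E)*(3 + E)) - 2 = -7 + (1 + E)*(3 + E))
x(-6)*415 + 43 = (-4 + (-6)² + 4*(-6))*415 + 43 = (-4 + 36 - 24)*415 + 43 = 8*415 + 43 = 3320 + 43 = 3363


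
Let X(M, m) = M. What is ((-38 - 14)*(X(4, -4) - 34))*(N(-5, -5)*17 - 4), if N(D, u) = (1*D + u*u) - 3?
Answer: 444600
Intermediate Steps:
N(D, u) = -3 + D + u² (N(D, u) = (D + u²) - 3 = -3 + D + u²)
((-38 - 14)*(X(4, -4) - 34))*(N(-5, -5)*17 - 4) = ((-38 - 14)*(4 - 34))*((-3 - 5 + (-5)²)*17 - 4) = (-52*(-30))*((-3 - 5 + 25)*17 - 4) = 1560*(17*17 - 4) = 1560*(289 - 4) = 1560*285 = 444600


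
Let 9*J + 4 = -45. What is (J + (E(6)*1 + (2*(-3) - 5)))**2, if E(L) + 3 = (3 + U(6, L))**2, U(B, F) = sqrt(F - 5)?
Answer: 961/81 ≈ 11.864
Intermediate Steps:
J = -49/9 (J = -4/9 + (1/9)*(-45) = -4/9 - 5 = -49/9 ≈ -5.4444)
U(B, F) = sqrt(-5 + F)
E(L) = -3 + (3 + sqrt(-5 + L))**2
(J + (E(6)*1 + (2*(-3) - 5)))**2 = (-49/9 + ((-3 + (3 + sqrt(-5 + 6))**2)*1 + (2*(-3) - 5)))**2 = (-49/9 + ((-3 + (3 + sqrt(1))**2)*1 + (-6 - 5)))**2 = (-49/9 + ((-3 + (3 + 1)**2)*1 - 11))**2 = (-49/9 + ((-3 + 4**2)*1 - 11))**2 = (-49/9 + ((-3 + 16)*1 - 11))**2 = (-49/9 + (13*1 - 11))**2 = (-49/9 + (13 - 11))**2 = (-49/9 + 2)**2 = (-31/9)**2 = 961/81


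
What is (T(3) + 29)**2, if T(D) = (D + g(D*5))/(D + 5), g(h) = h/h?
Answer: 3481/4 ≈ 870.25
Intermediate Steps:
g(h) = 1
T(D) = (1 + D)/(5 + D) (T(D) = (D + 1)/(D + 5) = (1 + D)/(5 + D))
(T(3) + 29)**2 = ((1 + 3)/(5 + 3) + 29)**2 = (4/8 + 29)**2 = ((1/8)*4 + 29)**2 = (1/2 + 29)**2 = (59/2)**2 = 3481/4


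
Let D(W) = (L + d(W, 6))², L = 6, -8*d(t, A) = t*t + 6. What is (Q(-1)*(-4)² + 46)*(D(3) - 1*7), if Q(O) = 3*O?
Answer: -641/32 ≈ -20.031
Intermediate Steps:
d(t, A) = -¾ - t²/8 (d(t, A) = -(t*t + 6)/8 = -(t² + 6)/8 = -(6 + t²)/8 = -¾ - t²/8)
D(W) = (21/4 - W²/8)² (D(W) = (6 + (-¾ - W²/8))² = (21/4 - W²/8)²)
(Q(-1)*(-4)² + 46)*(D(3) - 1*7) = ((3*(-1))*(-4)² + 46)*((-42 + 3²)²/64 - 1*7) = (-3*16 + 46)*((-42 + 9)²/64 - 7) = (-48 + 46)*((1/64)*(-33)² - 7) = -2*((1/64)*1089 - 7) = -2*(1089/64 - 7) = -2*641/64 = -641/32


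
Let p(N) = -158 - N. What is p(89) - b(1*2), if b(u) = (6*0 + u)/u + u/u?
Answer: -249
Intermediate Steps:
b(u) = 2 (b(u) = (0 + u)/u + 1 = u/u + 1 = 1 + 1 = 2)
p(89) - b(1*2) = (-158 - 1*89) - 1*2 = (-158 - 89) - 2 = -247 - 2 = -249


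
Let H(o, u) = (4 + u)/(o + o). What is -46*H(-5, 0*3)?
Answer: 92/5 ≈ 18.400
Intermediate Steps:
H(o, u) = (4 + u)/(2*o) (H(o, u) = (4 + u)/((2*o)) = (4 + u)*(1/(2*o)) = (4 + u)/(2*o))
-46*H(-5, 0*3) = -23*(4 + 0*3)/(-5) = -23*(-1)*(4 + 0)/5 = -23*(-1)*4/5 = -46*(-⅖) = 92/5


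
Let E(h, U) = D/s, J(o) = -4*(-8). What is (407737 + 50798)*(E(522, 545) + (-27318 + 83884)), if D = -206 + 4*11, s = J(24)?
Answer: 414962711625/16 ≈ 2.5935e+10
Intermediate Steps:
J(o) = 32
s = 32
D = -162 (D = -206 + 44 = -162)
E(h, U) = -81/16 (E(h, U) = -162/32 = -162*1/32 = -81/16)
(407737 + 50798)*(E(522, 545) + (-27318 + 83884)) = (407737 + 50798)*(-81/16 + (-27318 + 83884)) = 458535*(-81/16 + 56566) = 458535*(904975/16) = 414962711625/16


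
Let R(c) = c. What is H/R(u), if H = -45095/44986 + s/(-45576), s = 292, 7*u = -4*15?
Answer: 452459357/3844278630 ≈ 0.11770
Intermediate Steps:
u = -60/7 (u = (-4*15)/7 = (⅐)*(-60) = -60/7 ≈ -8.5714)
H = -129274102/128142621 (H = -45095/44986 + 292/(-45576) = -45095*1/44986 + 292*(-1/45576) = -45095/44986 - 73/11394 = -129274102/128142621 ≈ -1.0088)
H/R(u) = -129274102/(128142621*(-60/7)) = -129274102/128142621*(-7/60) = 452459357/3844278630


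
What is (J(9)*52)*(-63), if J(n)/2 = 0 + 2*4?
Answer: -52416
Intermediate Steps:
J(n) = 16 (J(n) = 2*(0 + 2*4) = 2*(0 + 8) = 2*8 = 16)
(J(9)*52)*(-63) = (16*52)*(-63) = 832*(-63) = -52416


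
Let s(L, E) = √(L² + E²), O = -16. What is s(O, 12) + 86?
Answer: 106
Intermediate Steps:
s(L, E) = √(E² + L²)
s(O, 12) + 86 = √(12² + (-16)²) + 86 = √(144 + 256) + 86 = √400 + 86 = 20 + 86 = 106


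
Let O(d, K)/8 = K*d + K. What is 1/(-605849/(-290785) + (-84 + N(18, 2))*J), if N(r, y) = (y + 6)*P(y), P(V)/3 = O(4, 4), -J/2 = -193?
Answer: 290785/421585351409 ≈ 6.8974e-7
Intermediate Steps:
J = 386 (J = -2*(-193) = 386)
O(d, K) = 8*K + 8*K*d (O(d, K) = 8*(K*d + K) = 8*(K + K*d) = 8*K + 8*K*d)
P(V) = 480 (P(V) = 3*(8*4*(1 + 4)) = 3*(8*4*5) = 3*160 = 480)
N(r, y) = 2880 + 480*y (N(r, y) = (y + 6)*480 = (6 + y)*480 = 2880 + 480*y)
1/(-605849/(-290785) + (-84 + N(18, 2))*J) = 1/(-605849/(-290785) + (-84 + (2880 + 480*2))*386) = 1/(-605849*(-1/290785) + (-84 + (2880 + 960))*386) = 1/(605849/290785 + (-84 + 3840)*386) = 1/(605849/290785 + 3756*386) = 1/(605849/290785 + 1449816) = 1/(421585351409/290785) = 290785/421585351409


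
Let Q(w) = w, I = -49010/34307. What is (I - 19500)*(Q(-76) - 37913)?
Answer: 740839770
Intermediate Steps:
I = -10/7 (I = -49010*1/34307 = -10/7 ≈ -1.4286)
(I - 19500)*(Q(-76) - 37913) = (-10/7 - 19500)*(-76 - 37913) = -136510/7*(-37989) = 740839770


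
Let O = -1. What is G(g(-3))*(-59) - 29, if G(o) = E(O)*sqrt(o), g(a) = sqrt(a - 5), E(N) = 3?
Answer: -29 - 177*2**(3/4)*sqrt(I) ≈ -239.49 - 210.49*I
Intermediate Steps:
g(a) = sqrt(-5 + a)
G(o) = 3*sqrt(o)
G(g(-3))*(-59) - 29 = (3*sqrt(sqrt(-5 - 3)))*(-59) - 29 = (3*sqrt(sqrt(-8)))*(-59) - 29 = (3*sqrt(2*I*sqrt(2)))*(-59) - 29 = (3*(2**(3/4)*sqrt(I)))*(-59) - 29 = (3*2**(3/4)*sqrt(I))*(-59) - 29 = -177*2**(3/4)*sqrt(I) - 29 = -29 - 177*2**(3/4)*sqrt(I)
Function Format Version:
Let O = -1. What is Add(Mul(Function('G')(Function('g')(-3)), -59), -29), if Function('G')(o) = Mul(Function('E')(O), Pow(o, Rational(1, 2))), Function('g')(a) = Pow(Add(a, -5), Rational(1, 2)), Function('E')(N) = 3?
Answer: Add(-29, Mul(-177, Pow(2, Rational(3, 4)), Pow(I, Rational(1, 2)))) ≈ Add(-239.49, Mul(-210.49, I))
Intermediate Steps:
Function('g')(a) = Pow(Add(-5, a), Rational(1, 2))
Function('G')(o) = Mul(3, Pow(o, Rational(1, 2)))
Add(Mul(Function('G')(Function('g')(-3)), -59), -29) = Add(Mul(Mul(3, Pow(Pow(Add(-5, -3), Rational(1, 2)), Rational(1, 2))), -59), -29) = Add(Mul(Mul(3, Pow(Pow(-8, Rational(1, 2)), Rational(1, 2))), -59), -29) = Add(Mul(Mul(3, Pow(Mul(2, I, Pow(2, Rational(1, 2))), Rational(1, 2))), -59), -29) = Add(Mul(Mul(3, Mul(Pow(2, Rational(3, 4)), Pow(I, Rational(1, 2)))), -59), -29) = Add(Mul(Mul(3, Pow(2, Rational(3, 4)), Pow(I, Rational(1, 2))), -59), -29) = Add(Mul(-177, Pow(2, Rational(3, 4)), Pow(I, Rational(1, 2))), -29) = Add(-29, Mul(-177, Pow(2, Rational(3, 4)), Pow(I, Rational(1, 2))))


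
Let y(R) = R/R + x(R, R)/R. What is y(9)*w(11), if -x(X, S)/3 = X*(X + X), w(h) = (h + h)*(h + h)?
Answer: -25652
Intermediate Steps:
w(h) = 4*h² (w(h) = (2*h)*(2*h) = 4*h²)
x(X, S) = -6*X² (x(X, S) = -3*X*(X + X) = -3*X*2*X = -6*X²)
y(R) = 1 - 6*R (y(R) = R/R + (-6*R²)/R = 1 - 6*R)
y(9)*w(11) = (1 - 6*9)*(4*11²) = (1 - 54)*(4*121) = -53*484 = -25652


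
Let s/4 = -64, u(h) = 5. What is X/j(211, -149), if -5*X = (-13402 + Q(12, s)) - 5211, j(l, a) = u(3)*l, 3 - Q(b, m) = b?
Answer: 18622/5275 ≈ 3.5302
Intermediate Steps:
s = -256 (s = 4*(-64) = -256)
Q(b, m) = 3 - b
j(l, a) = 5*l
X = 18622/5 (X = -((-13402 + (3 - 1*12)) - 5211)/5 = -((-13402 + (3 - 12)) - 5211)/5 = -((-13402 - 9) - 5211)/5 = -(-13411 - 5211)/5 = -1/5*(-18622) = 18622/5 ≈ 3724.4)
X/j(211, -149) = 18622/(5*((5*211))) = (18622/5)/1055 = (18622/5)*(1/1055) = 18622/5275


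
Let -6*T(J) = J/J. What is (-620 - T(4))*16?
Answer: -29752/3 ≈ -9917.3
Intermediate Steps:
T(J) = -⅙ (T(J) = -J/(6*J) = -⅙*1 = -⅙)
(-620 - T(4))*16 = (-620 - 1*(-⅙))*16 = (-620 + ⅙)*16 = -3719/6*16 = -29752/3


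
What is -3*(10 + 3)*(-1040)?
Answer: 40560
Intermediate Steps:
-3*(10 + 3)*(-1040) = -3*13*(-1040) = -1*39*(-1040) = -39*(-1040) = 40560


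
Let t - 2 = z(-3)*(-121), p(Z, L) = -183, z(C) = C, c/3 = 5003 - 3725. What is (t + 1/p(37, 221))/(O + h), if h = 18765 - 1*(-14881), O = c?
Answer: 33397/3429420 ≈ 0.0097384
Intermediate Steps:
c = 3834 (c = 3*(5003 - 3725) = 3*1278 = 3834)
O = 3834
t = 365 (t = 2 - 3*(-121) = 2 + 363 = 365)
h = 33646 (h = 18765 + 14881 = 33646)
(t + 1/p(37, 221))/(O + h) = (365 + 1/(-183))/(3834 + 33646) = (365 - 1/183)/37480 = (66794/183)*(1/37480) = 33397/3429420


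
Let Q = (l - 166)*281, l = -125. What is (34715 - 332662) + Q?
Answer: -379718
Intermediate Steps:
Q = -81771 (Q = (-125 - 166)*281 = -291*281 = -81771)
(34715 - 332662) + Q = (34715 - 332662) - 81771 = -297947 - 81771 = -379718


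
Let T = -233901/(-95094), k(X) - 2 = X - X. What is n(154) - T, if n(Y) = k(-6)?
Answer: -1619/3522 ≈ -0.45968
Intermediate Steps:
k(X) = 2 (k(X) = 2 + (X - X) = 2 + 0 = 2)
n(Y) = 2
T = 8663/3522 (T = -233901*(-1/95094) = 8663/3522 ≈ 2.4597)
n(154) - T = 2 - 1*8663/3522 = 2 - 8663/3522 = -1619/3522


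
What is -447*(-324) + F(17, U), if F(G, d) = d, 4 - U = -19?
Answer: 144851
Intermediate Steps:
U = 23 (U = 4 - 1*(-19) = 4 + 19 = 23)
-447*(-324) + F(17, U) = -447*(-324) + 23 = 144828 + 23 = 144851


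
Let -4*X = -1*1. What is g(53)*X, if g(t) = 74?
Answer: 37/2 ≈ 18.500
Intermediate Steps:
X = ¼ (X = -(-1)/4 = -¼*(-1) = ¼ ≈ 0.25000)
g(53)*X = 74*(¼) = 37/2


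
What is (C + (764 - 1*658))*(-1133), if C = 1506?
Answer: -1826396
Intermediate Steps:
(C + (764 - 1*658))*(-1133) = (1506 + (764 - 1*658))*(-1133) = (1506 + (764 - 658))*(-1133) = (1506 + 106)*(-1133) = 1612*(-1133) = -1826396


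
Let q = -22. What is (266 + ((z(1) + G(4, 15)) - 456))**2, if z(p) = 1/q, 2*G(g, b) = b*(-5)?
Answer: 6265009/121 ≈ 51777.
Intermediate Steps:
G(g, b) = -5*b/2 (G(g, b) = (b*(-5))/2 = (-5*b)/2 = -5*b/2)
z(p) = -1/22 (z(p) = 1/(-22) = -1/22)
(266 + ((z(1) + G(4, 15)) - 456))**2 = (266 + ((-1/22 - 5/2*15) - 456))**2 = (266 + ((-1/22 - 75/2) - 456))**2 = (266 + (-413/11 - 456))**2 = (266 - 5429/11)**2 = (-2503/11)**2 = 6265009/121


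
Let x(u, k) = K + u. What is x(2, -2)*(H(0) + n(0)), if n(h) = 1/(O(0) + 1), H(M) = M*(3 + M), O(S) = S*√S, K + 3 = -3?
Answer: -4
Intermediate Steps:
K = -6 (K = -3 - 3 = -6)
x(u, k) = -6 + u
O(S) = S^(3/2)
n(h) = 1 (n(h) = 1/(0^(3/2) + 1) = 1/(0 + 1) = 1/1 = 1)
x(2, -2)*(H(0) + n(0)) = (-6 + 2)*(0*(3 + 0) + 1) = -4*(0*3 + 1) = -4*(0 + 1) = -4*1 = -4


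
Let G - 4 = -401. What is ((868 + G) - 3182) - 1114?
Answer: -3825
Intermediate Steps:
G = -397 (G = 4 - 401 = -397)
((868 + G) - 3182) - 1114 = ((868 - 397) - 3182) - 1114 = (471 - 3182) - 1114 = -2711 - 1114 = -3825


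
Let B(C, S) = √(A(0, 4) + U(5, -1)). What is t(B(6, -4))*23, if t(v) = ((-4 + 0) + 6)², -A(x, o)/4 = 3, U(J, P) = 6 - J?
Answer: 92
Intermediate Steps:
A(x, o) = -12 (A(x, o) = -4*3 = -12)
B(C, S) = I*√11 (B(C, S) = √(-12 + (6 - 1*5)) = √(-12 + (6 - 5)) = √(-12 + 1) = √(-11) = I*√11)
t(v) = 4 (t(v) = (-4 + 6)² = 2² = 4)
t(B(6, -4))*23 = 4*23 = 92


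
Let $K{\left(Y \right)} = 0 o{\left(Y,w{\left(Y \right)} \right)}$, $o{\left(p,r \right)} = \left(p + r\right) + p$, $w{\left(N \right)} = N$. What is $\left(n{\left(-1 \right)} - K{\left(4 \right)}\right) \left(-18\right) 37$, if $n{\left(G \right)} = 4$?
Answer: $-2664$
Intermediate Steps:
$o{\left(p,r \right)} = r + 2 p$
$K{\left(Y \right)} = 0$ ($K{\left(Y \right)} = 0 \left(Y + 2 Y\right) = 0 \cdot 3 Y = 0$)
$\left(n{\left(-1 \right)} - K{\left(4 \right)}\right) \left(-18\right) 37 = \left(4 - 0\right) \left(-18\right) 37 = \left(4 + 0\right) \left(-18\right) 37 = 4 \left(-18\right) 37 = \left(-72\right) 37 = -2664$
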